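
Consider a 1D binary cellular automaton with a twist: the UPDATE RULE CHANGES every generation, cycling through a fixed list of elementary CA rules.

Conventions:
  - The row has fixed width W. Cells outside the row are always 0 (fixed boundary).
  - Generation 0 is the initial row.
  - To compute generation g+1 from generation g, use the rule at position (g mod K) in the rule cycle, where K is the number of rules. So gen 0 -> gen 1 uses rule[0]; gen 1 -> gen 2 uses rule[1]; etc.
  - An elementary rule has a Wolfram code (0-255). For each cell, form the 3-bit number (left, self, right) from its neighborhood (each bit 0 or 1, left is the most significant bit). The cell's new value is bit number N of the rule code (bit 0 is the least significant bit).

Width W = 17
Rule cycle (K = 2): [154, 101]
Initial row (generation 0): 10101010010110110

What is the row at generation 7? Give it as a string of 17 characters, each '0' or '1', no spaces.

Answer: 10110110111111110

Derivation:
Gen 0: 10101010010110110
Gen 1 (rule 154): 00000001100100101
Gen 2 (rule 101): 11111100100100111
Gen 3 (rule 154): 11111011011011110
Gen 4 (rule 101): 00001101101100010
Gen 5 (rule 154): 00011001001010101
Gen 6 (rule 101): 11001001001111111
Gen 7 (rule 154): 10110110111111110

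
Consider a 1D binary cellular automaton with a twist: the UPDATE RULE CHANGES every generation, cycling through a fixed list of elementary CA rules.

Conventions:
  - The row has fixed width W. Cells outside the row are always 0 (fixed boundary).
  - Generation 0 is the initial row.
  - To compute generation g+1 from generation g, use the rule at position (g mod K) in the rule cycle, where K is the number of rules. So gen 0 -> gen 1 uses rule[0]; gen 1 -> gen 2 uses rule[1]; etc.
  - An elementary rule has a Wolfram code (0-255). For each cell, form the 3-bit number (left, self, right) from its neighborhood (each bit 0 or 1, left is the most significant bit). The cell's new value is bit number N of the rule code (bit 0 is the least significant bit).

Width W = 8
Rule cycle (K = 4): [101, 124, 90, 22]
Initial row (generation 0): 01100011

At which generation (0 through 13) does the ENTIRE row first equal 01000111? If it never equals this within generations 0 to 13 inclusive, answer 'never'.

Gen 0: 01100011
Gen 1 (rule 101): 00101001
Gen 2 (rule 124): 00111101
Gen 3 (rule 90): 01100100
Gen 4 (rule 22): 10011110
Gen 5 (rule 101): 10000010
Gen 6 (rule 124): 11000011
Gen 7 (rule 90): 11100111
Gen 8 (rule 22): 00011000
Gen 9 (rule 101): 11001011
Gen 10 (rule 124): 11101111
Gen 11 (rule 90): 10101001
Gen 12 (rule 22): 10101111
Gen 13 (rule 101): 11110001

Answer: never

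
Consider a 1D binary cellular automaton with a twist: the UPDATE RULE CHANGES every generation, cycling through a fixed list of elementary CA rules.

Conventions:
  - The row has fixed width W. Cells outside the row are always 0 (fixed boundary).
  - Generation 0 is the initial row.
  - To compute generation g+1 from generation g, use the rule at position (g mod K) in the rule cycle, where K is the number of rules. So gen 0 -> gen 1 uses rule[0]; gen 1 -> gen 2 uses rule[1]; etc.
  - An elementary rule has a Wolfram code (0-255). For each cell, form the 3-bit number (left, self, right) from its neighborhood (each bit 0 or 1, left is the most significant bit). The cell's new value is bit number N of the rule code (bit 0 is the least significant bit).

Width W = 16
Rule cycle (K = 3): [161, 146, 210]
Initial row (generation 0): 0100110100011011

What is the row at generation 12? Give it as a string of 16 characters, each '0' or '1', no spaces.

Gen 0: 0100110100011011
Gen 1 (rule 161): 0000001001000100
Gen 2 (rule 146): 0000010110101010
Gen 3 (rule 210): 0000100010000001
Gen 4 (rule 161): 1110001000111100
Gen 5 (rule 146): 0101010101011010
Gen 6 (rule 210): 1000000000001001
Gen 7 (rule 161): 0011111111100000
Gen 8 (rule 146): 0101111111010000
Gen 9 (rule 210): 1000111111001000
Gen 10 (rule 161): 0010011110000011
Gen 11 (rule 146): 0101101101000100
Gen 12 (rule 210): 1000100100101010

Answer: 1000100100101010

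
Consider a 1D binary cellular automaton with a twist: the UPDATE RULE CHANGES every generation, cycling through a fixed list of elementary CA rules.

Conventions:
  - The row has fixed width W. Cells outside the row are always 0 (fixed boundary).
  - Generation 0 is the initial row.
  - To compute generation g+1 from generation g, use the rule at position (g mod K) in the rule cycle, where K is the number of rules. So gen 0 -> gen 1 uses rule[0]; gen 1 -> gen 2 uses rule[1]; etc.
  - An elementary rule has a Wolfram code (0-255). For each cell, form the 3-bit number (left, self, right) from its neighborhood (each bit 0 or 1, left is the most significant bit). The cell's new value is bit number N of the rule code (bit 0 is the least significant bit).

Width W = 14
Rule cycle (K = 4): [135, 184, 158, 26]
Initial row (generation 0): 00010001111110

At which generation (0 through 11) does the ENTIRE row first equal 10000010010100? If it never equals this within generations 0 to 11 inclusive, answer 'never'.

Gen 0: 00010001111110
Gen 1 (rule 135): 11110110111100
Gen 2 (rule 184): 11101101111010
Gen 3 (rule 158): 11001001110011
Gen 4 (rule 26): 10110111001110
Gen 5 (rule 135): 10000010010100
Gen 6 (rule 184): 01000001001010
Gen 7 (rule 158): 11100011111011
Gen 8 (rule 26): 10010110000010
Gen 9 (rule 135): 10110000111110
Gen 10 (rule 184): 01101000111101
Gen 11 (rule 158): 11001101111001

Answer: 5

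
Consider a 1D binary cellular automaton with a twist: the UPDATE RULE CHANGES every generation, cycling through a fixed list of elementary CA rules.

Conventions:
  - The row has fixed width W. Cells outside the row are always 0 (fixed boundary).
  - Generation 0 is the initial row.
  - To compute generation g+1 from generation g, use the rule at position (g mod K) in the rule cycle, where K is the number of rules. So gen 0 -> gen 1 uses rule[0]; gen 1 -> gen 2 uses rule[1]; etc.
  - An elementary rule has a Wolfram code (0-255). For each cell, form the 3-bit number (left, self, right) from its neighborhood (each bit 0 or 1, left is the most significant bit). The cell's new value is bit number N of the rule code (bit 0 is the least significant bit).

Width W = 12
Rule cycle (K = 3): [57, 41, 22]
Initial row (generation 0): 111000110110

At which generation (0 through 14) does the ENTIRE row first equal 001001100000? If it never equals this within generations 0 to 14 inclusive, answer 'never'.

Answer: 14

Derivation:
Gen 0: 111000110110
Gen 1 (rule 57): 100110101101
Gen 2 (rule 41): 000101011010
Gen 3 (rule 22): 001101000011
Gen 4 (rule 57): 101010111010
Gen 5 (rule 41): 010101100100
Gen 6 (rule 22): 110100011110
Gen 7 (rule 57): 101011010001
Gen 8 (rule 41): 010110100100
Gen 9 (rule 22): 110000111110
Gen 10 (rule 57): 101110100001
Gen 11 (rule 41): 011001001100
Gen 12 (rule 22): 100111110010
Gen 13 (rule 57): 010100001001
Gen 14 (rule 41): 001001100000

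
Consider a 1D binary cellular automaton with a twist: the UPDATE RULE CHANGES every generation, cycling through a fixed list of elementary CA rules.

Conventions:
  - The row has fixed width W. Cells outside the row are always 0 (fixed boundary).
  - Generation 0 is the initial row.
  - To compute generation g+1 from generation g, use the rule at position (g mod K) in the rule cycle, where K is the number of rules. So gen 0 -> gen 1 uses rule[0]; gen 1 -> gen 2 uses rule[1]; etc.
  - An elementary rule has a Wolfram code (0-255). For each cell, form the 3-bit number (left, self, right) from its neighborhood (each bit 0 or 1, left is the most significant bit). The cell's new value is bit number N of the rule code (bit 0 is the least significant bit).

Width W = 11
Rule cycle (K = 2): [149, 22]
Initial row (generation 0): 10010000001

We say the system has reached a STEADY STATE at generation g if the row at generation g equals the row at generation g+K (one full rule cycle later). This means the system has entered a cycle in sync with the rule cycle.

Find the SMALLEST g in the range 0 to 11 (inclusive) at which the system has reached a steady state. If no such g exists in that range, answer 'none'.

Answer: 2

Derivation:
Gen 0: 10010000001
Gen 1 (rule 149): 11011111101
Gen 2 (rule 22): 00000000001
Gen 3 (rule 149): 11111111101
Gen 4 (rule 22): 00000000001
Gen 5 (rule 149): 11111111101
Gen 6 (rule 22): 00000000001
Gen 7 (rule 149): 11111111101
Gen 8 (rule 22): 00000000001
Gen 9 (rule 149): 11111111101
Gen 10 (rule 22): 00000000001
Gen 11 (rule 149): 11111111101
Gen 12 (rule 22): 00000000001
Gen 13 (rule 149): 11111111101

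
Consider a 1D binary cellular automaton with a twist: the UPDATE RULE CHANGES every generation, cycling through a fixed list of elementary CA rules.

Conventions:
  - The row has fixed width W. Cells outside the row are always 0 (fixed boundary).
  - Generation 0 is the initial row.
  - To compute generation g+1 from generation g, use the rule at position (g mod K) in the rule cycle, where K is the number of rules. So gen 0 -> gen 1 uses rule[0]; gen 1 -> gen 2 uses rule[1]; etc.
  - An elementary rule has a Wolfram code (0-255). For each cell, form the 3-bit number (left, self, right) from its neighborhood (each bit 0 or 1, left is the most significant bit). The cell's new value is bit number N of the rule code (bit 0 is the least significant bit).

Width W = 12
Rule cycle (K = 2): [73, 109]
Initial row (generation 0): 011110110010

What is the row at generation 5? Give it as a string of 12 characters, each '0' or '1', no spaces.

Gen 0: 011110110010
Gen 1 (rule 73): 010010110000
Gen 2 (rule 109): 010011110111
Gen 3 (rule 73): 000010010101
Gen 4 (rule 109): 111010011111
Gen 5 (rule 73): 101000010001

Answer: 101000010001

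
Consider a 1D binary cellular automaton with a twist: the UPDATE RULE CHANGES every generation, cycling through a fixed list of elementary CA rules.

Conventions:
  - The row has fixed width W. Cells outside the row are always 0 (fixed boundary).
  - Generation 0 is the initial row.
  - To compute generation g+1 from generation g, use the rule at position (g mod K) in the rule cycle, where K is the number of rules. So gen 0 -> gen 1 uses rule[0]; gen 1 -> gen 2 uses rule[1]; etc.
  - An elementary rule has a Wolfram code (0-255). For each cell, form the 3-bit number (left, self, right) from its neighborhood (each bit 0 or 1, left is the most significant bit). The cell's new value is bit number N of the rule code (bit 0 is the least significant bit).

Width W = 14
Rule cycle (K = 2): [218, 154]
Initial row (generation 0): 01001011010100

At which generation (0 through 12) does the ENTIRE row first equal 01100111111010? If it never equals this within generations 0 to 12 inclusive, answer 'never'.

Answer: never

Derivation:
Gen 0: 01001011010100
Gen 1 (rule 218): 10110011000010
Gen 2 (rule 154): 00101110100101
Gen 3 (rule 218): 01001110011000
Gen 4 (rule 154): 10111101110100
Gen 5 (rule 218): 00111101110010
Gen 6 (rule 154): 01111001101101
Gen 7 (rule 218): 11111111101100
Gen 8 (rule 154): 11111111001010
Gen 9 (rule 218): 11111111110001
Gen 10 (rule 154): 11111111101010
Gen 11 (rule 218): 11111111100001
Gen 12 (rule 154): 11111111010010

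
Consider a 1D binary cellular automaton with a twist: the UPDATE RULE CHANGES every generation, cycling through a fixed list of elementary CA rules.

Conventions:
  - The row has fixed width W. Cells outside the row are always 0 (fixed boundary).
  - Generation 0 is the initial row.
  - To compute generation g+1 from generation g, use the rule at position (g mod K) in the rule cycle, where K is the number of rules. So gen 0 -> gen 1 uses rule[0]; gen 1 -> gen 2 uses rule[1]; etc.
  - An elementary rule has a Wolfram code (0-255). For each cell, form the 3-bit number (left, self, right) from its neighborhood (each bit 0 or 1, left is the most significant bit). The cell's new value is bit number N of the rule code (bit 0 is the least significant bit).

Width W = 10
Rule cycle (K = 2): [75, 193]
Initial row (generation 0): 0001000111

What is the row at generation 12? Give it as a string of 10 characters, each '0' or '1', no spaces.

Gen 0: 0001000111
Gen 1 (rule 75): 1110011101
Gen 2 (rule 193): 0110001100
Gen 3 (rule 75): 1110111101
Gen 4 (rule 193): 0110011100
Gen 5 (rule 75): 1110110101
Gen 6 (rule 193): 0110010000
Gen 7 (rule 75): 1110100111
Gen 8 (rule 193): 0110000011
Gen 9 (rule 75): 1110111111
Gen 10 (rule 193): 0110011111
Gen 11 (rule 75): 1110110001
Gen 12 (rule 193): 0110010100

Answer: 0110010100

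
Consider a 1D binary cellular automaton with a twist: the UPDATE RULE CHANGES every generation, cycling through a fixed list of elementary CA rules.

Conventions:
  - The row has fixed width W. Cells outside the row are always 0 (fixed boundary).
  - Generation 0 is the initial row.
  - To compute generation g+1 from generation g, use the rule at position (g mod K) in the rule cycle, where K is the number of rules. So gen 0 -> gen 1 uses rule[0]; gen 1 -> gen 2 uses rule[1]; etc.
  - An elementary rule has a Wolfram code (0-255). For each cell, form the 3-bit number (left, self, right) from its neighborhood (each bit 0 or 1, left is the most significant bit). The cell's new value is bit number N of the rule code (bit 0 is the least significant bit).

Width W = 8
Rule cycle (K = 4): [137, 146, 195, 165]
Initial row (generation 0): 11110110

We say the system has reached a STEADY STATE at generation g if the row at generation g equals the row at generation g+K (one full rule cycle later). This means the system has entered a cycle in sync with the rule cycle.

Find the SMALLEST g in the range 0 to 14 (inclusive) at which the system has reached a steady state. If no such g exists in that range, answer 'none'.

Answer: 13

Derivation:
Gen 0: 11110110
Gen 1 (rule 137): 11100100
Gen 2 (rule 146): 01011010
Gen 3 (rule 195): 10001000
Gen 4 (rule 165): 10101011
Gen 5 (rule 137): 00000010
Gen 6 (rule 146): 00000101
Gen 7 (rule 195): 11111000
Gen 8 (rule 165): 01110011
Gen 9 (rule 137): 01100010
Gen 10 (rule 146): 10010101
Gen 11 (rule 195): 00100000
Gen 12 (rule 165): 10101111
Gen 13 (rule 137): 00001110
Gen 14 (rule 146): 00010101
Gen 15 (rule 195): 11100000
Gen 16 (rule 165): 01001111
Gen 17 (rule 137): 00001110
Gen 18 (rule 146): 00010101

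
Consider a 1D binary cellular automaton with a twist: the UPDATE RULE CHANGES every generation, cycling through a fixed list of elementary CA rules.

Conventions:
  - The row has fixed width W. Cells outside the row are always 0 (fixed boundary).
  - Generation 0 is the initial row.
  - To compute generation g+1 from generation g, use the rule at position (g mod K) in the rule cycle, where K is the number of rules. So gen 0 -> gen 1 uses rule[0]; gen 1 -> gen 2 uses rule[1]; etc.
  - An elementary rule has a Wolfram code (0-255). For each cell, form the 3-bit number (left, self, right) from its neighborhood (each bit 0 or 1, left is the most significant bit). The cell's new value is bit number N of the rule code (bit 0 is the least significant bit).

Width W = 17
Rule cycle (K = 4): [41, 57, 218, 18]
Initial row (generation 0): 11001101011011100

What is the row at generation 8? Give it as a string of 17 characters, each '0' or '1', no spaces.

Gen 0: 11001101011011100
Gen 1 (rule 41): 10001010110110001
Gen 2 (rule 57): 01100101101101100
Gen 3 (rule 218): 11111001101101110
Gen 4 (rule 18): 00000110000000001
Gen 5 (rule 41): 11110100111111100
Gen 6 (rule 57): 10001010100000011
Gen 7 (rule 218): 01010000010000111
Gen 8 (rule 18): 10001000101001000

Answer: 10001000101001000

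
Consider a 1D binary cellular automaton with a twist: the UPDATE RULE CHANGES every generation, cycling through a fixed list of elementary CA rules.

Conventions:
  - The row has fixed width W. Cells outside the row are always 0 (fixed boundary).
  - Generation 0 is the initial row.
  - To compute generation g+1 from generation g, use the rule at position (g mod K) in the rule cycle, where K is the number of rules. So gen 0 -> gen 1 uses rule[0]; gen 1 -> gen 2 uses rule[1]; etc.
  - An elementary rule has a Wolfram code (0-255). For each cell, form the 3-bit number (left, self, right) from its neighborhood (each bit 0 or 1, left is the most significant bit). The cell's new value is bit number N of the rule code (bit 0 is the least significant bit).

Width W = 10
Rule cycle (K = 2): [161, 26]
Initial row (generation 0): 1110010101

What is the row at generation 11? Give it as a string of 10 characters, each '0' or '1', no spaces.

Answer: 0100100100

Derivation:
Gen 0: 1110010101
Gen 1 (rule 161): 0100001010
Gen 2 (rule 26): 1010010001
Gen 3 (rule 161): 0100000100
Gen 4 (rule 26): 1010001010
Gen 5 (rule 161): 0100100100
Gen 6 (rule 26): 1011011010
Gen 7 (rule 161): 0100100100
Gen 8 (rule 26): 1011011010
Gen 9 (rule 161): 0100100100
Gen 10 (rule 26): 1011011010
Gen 11 (rule 161): 0100100100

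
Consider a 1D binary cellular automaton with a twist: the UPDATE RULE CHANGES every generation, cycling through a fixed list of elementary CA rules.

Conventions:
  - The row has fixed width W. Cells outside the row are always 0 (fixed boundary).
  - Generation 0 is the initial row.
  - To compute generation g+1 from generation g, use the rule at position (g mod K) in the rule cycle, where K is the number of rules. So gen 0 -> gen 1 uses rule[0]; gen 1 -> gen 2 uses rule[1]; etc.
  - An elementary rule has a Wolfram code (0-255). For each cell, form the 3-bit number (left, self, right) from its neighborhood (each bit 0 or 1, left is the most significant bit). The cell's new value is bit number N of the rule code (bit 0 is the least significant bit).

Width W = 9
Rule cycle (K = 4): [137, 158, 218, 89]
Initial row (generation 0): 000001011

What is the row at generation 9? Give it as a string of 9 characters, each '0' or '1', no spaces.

Answer: 001000110

Derivation:
Gen 0: 000001011
Gen 1 (rule 137): 111100010
Gen 2 (rule 158): 111010111
Gen 3 (rule 218): 111000111
Gen 4 (rule 89): 101110101
Gen 5 (rule 137): 001100000
Gen 6 (rule 158): 011010000
Gen 7 (rule 218): 111001000
Gen 8 (rule 89): 101100111
Gen 9 (rule 137): 001000110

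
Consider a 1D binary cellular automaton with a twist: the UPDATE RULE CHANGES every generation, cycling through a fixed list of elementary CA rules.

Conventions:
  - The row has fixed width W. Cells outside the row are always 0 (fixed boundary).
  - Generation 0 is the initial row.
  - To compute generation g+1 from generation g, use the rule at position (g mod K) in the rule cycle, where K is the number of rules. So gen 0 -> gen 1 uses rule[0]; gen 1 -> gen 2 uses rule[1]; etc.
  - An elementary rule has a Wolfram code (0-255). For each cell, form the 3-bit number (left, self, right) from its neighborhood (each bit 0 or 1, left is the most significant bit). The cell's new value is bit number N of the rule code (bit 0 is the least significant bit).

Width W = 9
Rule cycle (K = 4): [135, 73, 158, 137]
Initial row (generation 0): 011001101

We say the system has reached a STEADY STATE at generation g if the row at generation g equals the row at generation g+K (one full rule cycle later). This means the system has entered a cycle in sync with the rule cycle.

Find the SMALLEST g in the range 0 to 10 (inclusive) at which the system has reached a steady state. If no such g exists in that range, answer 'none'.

Gen 0: 011001101
Gen 1 (rule 135): 100010001
Gen 2 (rule 73): 001000100
Gen 3 (rule 158): 011101110
Gen 4 (rule 137): 011001100
Gen 5 (rule 135): 100010001
Gen 6 (rule 73): 001000100
Gen 7 (rule 158): 011101110
Gen 8 (rule 137): 011001100
Gen 9 (rule 135): 100010001
Gen 10 (rule 73): 001000100
Gen 11 (rule 158): 011101110
Gen 12 (rule 137): 011001100
Gen 13 (rule 135): 100010001
Gen 14 (rule 73): 001000100

Answer: 1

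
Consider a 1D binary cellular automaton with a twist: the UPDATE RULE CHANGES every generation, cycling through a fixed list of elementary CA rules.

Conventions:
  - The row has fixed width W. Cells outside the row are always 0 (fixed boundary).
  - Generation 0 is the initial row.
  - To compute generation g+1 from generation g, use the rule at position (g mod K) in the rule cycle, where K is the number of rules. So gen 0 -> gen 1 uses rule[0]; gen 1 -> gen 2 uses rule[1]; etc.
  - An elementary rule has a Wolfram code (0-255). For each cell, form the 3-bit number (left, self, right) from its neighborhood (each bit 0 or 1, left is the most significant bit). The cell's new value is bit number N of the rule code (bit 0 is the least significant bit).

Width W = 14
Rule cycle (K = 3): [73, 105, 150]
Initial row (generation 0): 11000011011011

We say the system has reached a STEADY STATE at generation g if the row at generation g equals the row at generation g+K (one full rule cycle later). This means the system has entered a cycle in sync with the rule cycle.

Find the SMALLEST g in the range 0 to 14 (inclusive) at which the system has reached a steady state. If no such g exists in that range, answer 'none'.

Answer: none

Derivation:
Gen 0: 11000011011011
Gen 1 (rule 73): 11011011011011
Gen 2 (rule 105): 11111111111111
Gen 3 (rule 150): 01111111111110
Gen 4 (rule 73): 01000000000010
Gen 5 (rule 105): 00011111111000
Gen 6 (rule 150): 00101111110100
Gen 7 (rule 73): 10001000010001
Gen 8 (rule 105): 00100011000100
Gen 9 (rule 150): 01110100101110
Gen 10 (rule 73): 01010000001010
Gen 11 (rule 105): 00100111100100
Gen 12 (rule 150): 01111011011110
Gen 13 (rule 73): 01001011010010
Gen 14 (rule 105): 00000111100000
Gen 15 (rule 150): 00001011010000
Gen 16 (rule 73): 11100011000111
Gen 17 (rule 105): 10101011010101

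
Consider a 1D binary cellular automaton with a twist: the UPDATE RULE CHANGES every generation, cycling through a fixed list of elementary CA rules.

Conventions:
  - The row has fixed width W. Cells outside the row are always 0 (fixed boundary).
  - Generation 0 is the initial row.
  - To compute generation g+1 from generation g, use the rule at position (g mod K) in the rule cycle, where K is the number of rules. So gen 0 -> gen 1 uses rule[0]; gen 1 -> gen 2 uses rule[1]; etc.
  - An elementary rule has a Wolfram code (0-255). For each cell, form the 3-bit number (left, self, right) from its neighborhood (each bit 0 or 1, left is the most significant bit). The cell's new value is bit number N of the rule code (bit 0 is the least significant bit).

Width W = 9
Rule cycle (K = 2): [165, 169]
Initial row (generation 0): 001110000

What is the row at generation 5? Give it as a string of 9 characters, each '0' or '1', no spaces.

Gen 0: 001110000
Gen 1 (rule 165): 100100111
Gen 2 (rule 169): 000000110
Gen 3 (rule 165): 111110000
Gen 4 (rule 169): 111100111
Gen 5 (rule 165): 011000010

Answer: 011000010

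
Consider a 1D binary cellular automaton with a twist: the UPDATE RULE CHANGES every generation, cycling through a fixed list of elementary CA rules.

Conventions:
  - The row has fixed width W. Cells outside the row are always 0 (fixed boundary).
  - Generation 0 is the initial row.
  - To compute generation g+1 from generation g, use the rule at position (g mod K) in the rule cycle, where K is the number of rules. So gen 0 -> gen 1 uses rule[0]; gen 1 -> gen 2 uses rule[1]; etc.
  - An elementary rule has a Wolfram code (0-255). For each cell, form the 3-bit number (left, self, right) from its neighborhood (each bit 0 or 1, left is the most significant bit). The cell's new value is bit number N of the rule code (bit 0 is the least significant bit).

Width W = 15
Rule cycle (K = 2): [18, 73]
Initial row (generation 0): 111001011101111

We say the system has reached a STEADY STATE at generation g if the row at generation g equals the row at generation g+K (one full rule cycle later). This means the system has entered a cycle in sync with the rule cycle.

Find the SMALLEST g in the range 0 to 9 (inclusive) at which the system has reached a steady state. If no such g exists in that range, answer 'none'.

Answer: 3

Derivation:
Gen 0: 111001011101111
Gen 1 (rule 18): 000110000000000
Gen 2 (rule 73): 110110111111111
Gen 3 (rule 18): 000000000000000
Gen 4 (rule 73): 111111111111111
Gen 5 (rule 18): 000000000000000
Gen 6 (rule 73): 111111111111111
Gen 7 (rule 18): 000000000000000
Gen 8 (rule 73): 111111111111111
Gen 9 (rule 18): 000000000000000
Gen 10 (rule 73): 111111111111111
Gen 11 (rule 18): 000000000000000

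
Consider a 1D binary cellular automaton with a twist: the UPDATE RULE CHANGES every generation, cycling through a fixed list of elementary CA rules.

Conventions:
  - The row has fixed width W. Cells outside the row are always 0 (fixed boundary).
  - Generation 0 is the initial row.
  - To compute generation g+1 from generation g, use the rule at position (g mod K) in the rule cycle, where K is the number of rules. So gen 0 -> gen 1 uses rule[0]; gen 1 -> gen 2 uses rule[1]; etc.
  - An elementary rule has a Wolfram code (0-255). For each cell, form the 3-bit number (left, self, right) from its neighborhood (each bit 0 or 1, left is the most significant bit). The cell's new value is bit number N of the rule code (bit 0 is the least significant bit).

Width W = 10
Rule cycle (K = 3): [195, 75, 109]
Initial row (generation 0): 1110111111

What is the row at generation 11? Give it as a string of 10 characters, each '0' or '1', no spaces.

Answer: 1000010011

Derivation:
Gen 0: 1110111111
Gen 1 (rule 195): 0110011111
Gen 2 (rule 75): 1110110001
Gen 3 (rule 109): 1011110101
Gen 4 (rule 195): 0001110000
Gen 5 (rule 75): 1111010111
Gen 6 (rule 109): 1001111101
Gen 7 (rule 195): 0010111100
Gen 8 (rule 75): 1100100101
Gen 9 (rule 109): 1100100111
Gen 10 (rule 195): 0101001011
Gen 11 (rule 75): 1000010011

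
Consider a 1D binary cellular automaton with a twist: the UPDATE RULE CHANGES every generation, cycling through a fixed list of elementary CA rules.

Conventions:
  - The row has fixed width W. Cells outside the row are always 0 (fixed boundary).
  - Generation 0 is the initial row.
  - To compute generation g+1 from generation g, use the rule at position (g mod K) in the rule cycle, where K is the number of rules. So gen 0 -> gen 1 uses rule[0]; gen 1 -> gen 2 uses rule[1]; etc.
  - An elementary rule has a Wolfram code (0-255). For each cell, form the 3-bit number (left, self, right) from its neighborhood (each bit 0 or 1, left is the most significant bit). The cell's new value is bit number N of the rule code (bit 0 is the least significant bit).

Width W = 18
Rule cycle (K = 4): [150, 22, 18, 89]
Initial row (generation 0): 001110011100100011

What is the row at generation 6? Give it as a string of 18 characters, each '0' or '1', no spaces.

Answer: 110000011101000001

Derivation:
Gen 0: 001110011100100011
Gen 1 (rule 150): 010101101011110100
Gen 2 (rule 22): 110100001000000110
Gen 3 (rule 18): 000010010100001001
Gen 4 (rule 89): 111001000011100100
Gen 5 (rule 150): 010111100101011110
Gen 6 (rule 22): 110000011101000001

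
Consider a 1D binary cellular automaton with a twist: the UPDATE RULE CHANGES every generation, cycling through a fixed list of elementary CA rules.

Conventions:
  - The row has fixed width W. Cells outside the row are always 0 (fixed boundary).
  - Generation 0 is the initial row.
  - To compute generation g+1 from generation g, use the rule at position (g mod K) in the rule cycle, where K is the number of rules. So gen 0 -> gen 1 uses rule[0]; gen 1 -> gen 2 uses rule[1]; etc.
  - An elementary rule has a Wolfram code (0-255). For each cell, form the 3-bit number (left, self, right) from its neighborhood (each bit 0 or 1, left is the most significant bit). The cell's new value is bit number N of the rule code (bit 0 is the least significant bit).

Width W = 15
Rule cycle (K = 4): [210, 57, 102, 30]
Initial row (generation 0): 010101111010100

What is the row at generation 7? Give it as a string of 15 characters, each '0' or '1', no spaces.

Answer: 011111110101100

Derivation:
Gen 0: 010101111010100
Gen 1 (rule 210): 100000111000010
Gen 2 (rule 57): 011110100111001
Gen 3 (rule 102): 100011101001011
Gen 4 (rule 30): 110110001111010
Gen 5 (rule 210): 010011010111001
Gen 6 (rule 57): 001010101100100
Gen 7 (rule 102): 011111110101100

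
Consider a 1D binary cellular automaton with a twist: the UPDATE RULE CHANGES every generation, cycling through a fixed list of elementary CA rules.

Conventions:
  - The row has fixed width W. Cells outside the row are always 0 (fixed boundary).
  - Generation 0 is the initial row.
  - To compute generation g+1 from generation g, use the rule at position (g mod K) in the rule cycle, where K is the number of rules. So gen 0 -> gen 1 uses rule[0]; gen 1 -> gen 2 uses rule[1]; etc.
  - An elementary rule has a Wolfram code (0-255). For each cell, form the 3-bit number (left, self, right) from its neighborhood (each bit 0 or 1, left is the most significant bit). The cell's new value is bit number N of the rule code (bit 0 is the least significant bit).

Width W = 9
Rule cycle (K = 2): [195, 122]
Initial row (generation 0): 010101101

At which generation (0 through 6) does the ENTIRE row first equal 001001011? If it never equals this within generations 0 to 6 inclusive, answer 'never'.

Answer: never

Derivation:
Gen 0: 010101101
Gen 1 (rule 195): 100000100
Gen 2 (rule 122): 010001010
Gen 3 (rule 195): 100110000
Gen 4 (rule 122): 011111000
Gen 5 (rule 195): 101111011
Gen 6 (rule 122): 011001111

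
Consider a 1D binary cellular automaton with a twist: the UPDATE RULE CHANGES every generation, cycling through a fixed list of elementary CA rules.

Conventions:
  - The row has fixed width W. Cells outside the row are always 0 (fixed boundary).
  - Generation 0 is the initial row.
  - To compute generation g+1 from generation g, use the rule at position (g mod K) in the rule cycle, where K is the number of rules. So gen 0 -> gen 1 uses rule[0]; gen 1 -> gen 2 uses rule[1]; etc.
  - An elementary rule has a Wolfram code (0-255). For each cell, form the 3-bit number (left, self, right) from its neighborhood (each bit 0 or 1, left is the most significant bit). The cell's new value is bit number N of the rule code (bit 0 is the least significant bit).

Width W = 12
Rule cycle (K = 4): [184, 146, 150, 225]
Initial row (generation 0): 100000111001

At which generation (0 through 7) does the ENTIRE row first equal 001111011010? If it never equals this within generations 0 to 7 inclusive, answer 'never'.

Answer: never

Derivation:
Gen 0: 100000111001
Gen 1 (rule 184): 010000110100
Gen 2 (rule 146): 101001000010
Gen 3 (rule 150): 101111100111
Gen 4 (rule 225): 010111100011
Gen 5 (rule 184): 001111010010
Gen 6 (rule 146): 010110001101
Gen 7 (rule 150): 110001010001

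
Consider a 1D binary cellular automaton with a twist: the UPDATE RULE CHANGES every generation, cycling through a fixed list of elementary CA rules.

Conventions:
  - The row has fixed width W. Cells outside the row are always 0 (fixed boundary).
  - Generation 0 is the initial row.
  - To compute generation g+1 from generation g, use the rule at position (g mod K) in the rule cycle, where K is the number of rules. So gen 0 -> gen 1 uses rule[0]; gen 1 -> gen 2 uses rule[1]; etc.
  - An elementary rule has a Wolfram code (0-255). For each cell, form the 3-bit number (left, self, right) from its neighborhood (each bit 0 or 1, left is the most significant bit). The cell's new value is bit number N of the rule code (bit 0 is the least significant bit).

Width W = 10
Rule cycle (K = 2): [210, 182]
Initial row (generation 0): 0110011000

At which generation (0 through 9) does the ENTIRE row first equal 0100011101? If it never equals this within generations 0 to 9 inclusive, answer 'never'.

Answer: never

Derivation:
Gen 0: 0110011000
Gen 1 (rule 210): 1011101100
Gen 2 (rule 182): 1101010010
Gen 3 (rule 210): 0100001101
Gen 4 (rule 182): 1110010011
Gen 5 (rule 210): 0111101101
Gen 6 (rule 182): 1011010011
Gen 7 (rule 210): 0001001101
Gen 8 (rule 182): 0011110011
Gen 9 (rule 210): 0101111101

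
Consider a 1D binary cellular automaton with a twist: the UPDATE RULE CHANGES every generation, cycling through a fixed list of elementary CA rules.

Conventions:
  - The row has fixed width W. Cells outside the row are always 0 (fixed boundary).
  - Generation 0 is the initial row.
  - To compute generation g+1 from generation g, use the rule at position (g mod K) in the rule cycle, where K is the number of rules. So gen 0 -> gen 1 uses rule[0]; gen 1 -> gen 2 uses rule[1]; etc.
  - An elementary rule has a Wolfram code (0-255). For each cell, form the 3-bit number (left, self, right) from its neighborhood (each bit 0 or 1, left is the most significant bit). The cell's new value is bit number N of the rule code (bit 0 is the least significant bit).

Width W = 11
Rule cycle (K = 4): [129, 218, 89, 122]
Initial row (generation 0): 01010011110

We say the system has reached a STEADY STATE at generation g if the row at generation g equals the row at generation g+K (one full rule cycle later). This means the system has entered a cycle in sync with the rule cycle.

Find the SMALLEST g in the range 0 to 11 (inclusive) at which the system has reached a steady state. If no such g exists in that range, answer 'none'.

Answer: none

Derivation:
Gen 0: 01010011110
Gen 1 (rule 129): 00000001100
Gen 2 (rule 218): 00000011110
Gen 3 (rule 89): 11111010011
Gen 4 (rule 122): 10001101111
Gen 5 (rule 129): 00100000110
Gen 6 (rule 218): 01010001111
Gen 7 (rule 89): 00001101001
Gen 8 (rule 122): 00011110110
Gen 9 (rule 129): 11001100000
Gen 10 (rule 218): 11111110000
Gen 11 (rule 89): 10000011111
Gen 12 (rule 122): 01000110001
Gen 13 (rule 129): 00010000100
Gen 14 (rule 218): 00101001010
Gen 15 (rule 89): 10000100001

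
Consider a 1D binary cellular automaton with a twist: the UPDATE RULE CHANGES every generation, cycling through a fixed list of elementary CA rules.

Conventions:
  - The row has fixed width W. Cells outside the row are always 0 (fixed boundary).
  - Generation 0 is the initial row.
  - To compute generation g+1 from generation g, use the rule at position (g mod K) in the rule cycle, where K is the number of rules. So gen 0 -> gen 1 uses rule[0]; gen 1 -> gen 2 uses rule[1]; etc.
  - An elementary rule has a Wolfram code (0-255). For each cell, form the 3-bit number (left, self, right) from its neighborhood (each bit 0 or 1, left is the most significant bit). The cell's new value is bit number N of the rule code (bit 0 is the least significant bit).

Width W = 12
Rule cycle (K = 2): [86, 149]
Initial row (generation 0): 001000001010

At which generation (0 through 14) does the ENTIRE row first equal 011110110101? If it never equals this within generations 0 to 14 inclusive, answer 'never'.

Gen 0: 001000001010
Gen 1 (rule 86): 011100011011
Gen 2 (rule 149): 001011000000
Gen 3 (rule 86): 011001100000
Gen 4 (rule 149): 000100011111
Gen 5 (rule 86): 001110100001
Gen 6 (rule 149): 100100111101
Gen 7 (rule 86): 111111000101
Gen 8 (rule 149): 011110110101
Gen 9 (rule 86): 100010010101
Gen 10 (rule 149): 111011010101
Gen 11 (rule 86): 001001010101
Gen 12 (rule 149): 101101010101
Gen 13 (rule 86): 100101010101
Gen 14 (rule 149): 110101010101

Answer: 8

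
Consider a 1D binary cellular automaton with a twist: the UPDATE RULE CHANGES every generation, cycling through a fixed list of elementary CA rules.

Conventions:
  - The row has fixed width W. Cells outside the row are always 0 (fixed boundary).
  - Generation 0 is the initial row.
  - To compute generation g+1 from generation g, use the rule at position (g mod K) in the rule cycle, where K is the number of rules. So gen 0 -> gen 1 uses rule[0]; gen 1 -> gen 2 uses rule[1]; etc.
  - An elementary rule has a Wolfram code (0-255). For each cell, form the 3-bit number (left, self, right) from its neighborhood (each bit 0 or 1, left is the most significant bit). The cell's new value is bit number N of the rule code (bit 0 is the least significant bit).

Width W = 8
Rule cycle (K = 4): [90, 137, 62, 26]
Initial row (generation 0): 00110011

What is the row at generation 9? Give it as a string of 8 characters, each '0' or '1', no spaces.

Answer: 00101000

Derivation:
Gen 0: 00110011
Gen 1 (rule 90): 01111111
Gen 2 (rule 137): 01111110
Gen 3 (rule 62): 11000001
Gen 4 (rule 26): 10100010
Gen 5 (rule 90): 00010101
Gen 6 (rule 137): 11000000
Gen 7 (rule 62): 10100000
Gen 8 (rule 26): 00010000
Gen 9 (rule 90): 00101000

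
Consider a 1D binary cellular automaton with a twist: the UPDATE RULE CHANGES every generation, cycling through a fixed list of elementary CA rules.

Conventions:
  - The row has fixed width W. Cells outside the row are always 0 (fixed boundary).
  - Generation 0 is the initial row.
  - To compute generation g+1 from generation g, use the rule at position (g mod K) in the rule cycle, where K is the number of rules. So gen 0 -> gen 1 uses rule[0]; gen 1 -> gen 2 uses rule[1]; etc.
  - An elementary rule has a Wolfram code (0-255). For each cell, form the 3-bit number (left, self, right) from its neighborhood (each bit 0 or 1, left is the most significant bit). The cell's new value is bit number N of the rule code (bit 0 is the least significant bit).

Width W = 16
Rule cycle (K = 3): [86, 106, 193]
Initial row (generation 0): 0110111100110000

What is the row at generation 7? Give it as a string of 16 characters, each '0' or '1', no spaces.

Gen 0: 0110111100110000
Gen 1 (rule 86): 1010000111011000
Gen 2 (rule 106): 0100001101111000
Gen 3 (rule 193): 0001100100111011
Gen 4 (rule 86): 0010111111001001
Gen 5 (rule 106): 0101100001010010
Gen 6 (rule 193): 0000101100000000
Gen 7 (rule 86): 0001100110000000

Answer: 0001100110000000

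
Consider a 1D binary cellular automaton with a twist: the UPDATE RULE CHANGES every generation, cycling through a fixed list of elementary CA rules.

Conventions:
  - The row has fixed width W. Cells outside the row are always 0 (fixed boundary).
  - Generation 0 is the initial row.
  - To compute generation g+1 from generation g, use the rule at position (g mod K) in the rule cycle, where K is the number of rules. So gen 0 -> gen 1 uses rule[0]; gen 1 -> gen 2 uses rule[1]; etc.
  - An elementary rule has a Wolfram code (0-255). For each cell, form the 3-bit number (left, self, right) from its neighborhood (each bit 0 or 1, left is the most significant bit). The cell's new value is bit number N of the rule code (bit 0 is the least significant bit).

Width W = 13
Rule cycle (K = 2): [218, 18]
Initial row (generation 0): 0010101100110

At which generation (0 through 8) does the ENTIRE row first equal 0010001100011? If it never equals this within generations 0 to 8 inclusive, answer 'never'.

Answer: never

Derivation:
Gen 0: 0010101100110
Gen 1 (rule 218): 0100001111111
Gen 2 (rule 18): 1010010000000
Gen 3 (rule 218): 0001101000000
Gen 4 (rule 18): 0010000100000
Gen 5 (rule 218): 0101001010000
Gen 6 (rule 18): 1000110001000
Gen 7 (rule 218): 0101111010100
Gen 8 (rule 18): 1000000000010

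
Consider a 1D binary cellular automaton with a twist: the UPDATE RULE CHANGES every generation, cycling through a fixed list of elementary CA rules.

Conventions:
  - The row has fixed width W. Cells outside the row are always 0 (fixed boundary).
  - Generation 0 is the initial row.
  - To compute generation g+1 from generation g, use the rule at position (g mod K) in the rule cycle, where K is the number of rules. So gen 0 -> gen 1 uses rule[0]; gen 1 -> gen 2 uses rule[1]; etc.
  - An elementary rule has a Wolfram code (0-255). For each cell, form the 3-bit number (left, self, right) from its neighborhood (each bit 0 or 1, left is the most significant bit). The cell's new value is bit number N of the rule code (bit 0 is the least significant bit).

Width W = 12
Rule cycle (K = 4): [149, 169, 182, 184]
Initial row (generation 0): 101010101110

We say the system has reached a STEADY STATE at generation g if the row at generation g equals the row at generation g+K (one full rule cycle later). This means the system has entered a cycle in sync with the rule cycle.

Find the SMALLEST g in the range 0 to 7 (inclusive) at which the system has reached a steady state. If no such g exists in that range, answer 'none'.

Answer: none

Derivation:
Gen 0: 101010101110
Gen 1 (rule 149): 101010100101
Gen 2 (rule 169): 010101000010
Gen 3 (rule 182): 111111100111
Gen 4 (rule 184): 111111010110
Gen 5 (rule 149): 011110010001
Gen 6 (rule 169): 011100000100
Gen 7 (rule 182): 101010001110
Gen 8 (rule 184): 010101001101
Gen 9 (rule 149): 010101100001
Gen 10 (rule 169): 001011001100
Gen 11 (rule 182): 011100110010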